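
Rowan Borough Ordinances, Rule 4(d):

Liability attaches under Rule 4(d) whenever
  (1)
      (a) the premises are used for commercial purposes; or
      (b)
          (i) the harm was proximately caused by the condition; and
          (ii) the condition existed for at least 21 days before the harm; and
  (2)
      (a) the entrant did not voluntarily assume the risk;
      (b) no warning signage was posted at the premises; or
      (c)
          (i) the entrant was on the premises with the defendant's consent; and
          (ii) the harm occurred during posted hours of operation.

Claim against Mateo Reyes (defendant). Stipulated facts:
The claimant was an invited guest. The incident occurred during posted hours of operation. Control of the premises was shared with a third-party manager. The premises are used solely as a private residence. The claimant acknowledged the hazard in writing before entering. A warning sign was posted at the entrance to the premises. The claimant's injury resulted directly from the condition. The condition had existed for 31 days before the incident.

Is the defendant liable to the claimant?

(a) commercial use — not met.
(i) proximate cause — met.
(ii) condition ≥21 days old — met.
(b): T AND T → true.
(1): F OR T → true.
(a) no assumed risk — not met.
(b) no signage posted — fails.
(i) consent to enter — holds.
(ii) during posted hours — holds.
(c): T AND T → true.
So (2) is satisfied (F OR F OR T).
So Overall is satisfied (T AND T).

Yes — liable.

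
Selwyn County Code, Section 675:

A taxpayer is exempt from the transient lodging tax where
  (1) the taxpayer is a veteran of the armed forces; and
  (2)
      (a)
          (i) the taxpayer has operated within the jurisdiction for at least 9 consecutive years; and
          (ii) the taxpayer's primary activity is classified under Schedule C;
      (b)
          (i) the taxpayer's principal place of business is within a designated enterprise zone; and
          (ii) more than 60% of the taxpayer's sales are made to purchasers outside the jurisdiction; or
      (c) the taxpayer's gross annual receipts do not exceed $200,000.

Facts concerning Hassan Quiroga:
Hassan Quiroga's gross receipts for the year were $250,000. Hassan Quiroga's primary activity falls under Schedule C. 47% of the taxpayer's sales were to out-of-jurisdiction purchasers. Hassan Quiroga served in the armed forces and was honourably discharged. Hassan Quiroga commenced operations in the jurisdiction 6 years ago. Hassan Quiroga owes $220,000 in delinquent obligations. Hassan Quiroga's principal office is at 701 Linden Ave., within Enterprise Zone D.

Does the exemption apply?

No — not exempt.

(1) veteran — satisfied.
(i) ≥ 9 yrs in jurisdiction — not satisfied.
(ii) Schedule C activity — met.
So (a) is not satisfied (F AND T).
(i) in enterprise zone — holds.
(ii) >60% out-of-jur. sales — not satisfied.
So (b) is not satisfied (T AND F).
(c) receipts ≤ $200,000 — not met.
(2) = F OR F OR F = false.
So Overall is not satisfied (T AND F).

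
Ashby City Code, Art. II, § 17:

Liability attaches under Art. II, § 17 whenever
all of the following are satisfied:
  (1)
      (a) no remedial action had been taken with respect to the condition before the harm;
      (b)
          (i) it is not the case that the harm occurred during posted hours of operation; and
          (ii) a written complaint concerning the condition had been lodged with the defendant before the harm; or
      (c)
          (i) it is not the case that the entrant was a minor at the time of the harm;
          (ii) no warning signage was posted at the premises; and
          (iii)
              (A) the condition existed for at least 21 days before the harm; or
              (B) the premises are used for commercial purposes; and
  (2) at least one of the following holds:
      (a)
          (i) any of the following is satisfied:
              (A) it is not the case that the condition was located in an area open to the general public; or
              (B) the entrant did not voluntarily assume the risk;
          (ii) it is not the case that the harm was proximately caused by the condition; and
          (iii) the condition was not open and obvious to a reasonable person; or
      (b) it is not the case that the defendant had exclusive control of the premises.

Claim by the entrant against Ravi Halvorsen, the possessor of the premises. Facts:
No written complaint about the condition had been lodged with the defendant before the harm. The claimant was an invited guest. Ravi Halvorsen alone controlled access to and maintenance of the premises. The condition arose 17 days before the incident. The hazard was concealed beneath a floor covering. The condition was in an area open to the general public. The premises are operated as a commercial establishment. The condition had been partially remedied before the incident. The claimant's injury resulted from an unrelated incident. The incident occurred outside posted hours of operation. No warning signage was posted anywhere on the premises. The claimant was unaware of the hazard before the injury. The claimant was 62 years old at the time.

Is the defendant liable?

Yes — liable.

(a) no remedial action — not satisfied.
(i) not (during posted hours) — met.
(ii) complaint lodged — not satisfied.
(b): T AND F → false.
(i) not (entrant a minor) — satisfied.
(ii) no signage posted — satisfied.
(A) condition ≥21 days old — not satisfied.
(B) commercial use — met.
So (iii) is satisfied (F OR T).
(c) = T AND T AND T = true.
(1): F OR F OR T → true.
(A) not (public area) — not satisfied.
(B) no assumed risk — satisfied.
(i): F OR T → true.
(ii) not (proximate cause) — met.
(iii) not open/obvious — met.
So (a) is satisfied (T AND T AND T).
(b) not (exclusive control) — not met.
(2) = T OR F = true.
Overall = T AND T = true.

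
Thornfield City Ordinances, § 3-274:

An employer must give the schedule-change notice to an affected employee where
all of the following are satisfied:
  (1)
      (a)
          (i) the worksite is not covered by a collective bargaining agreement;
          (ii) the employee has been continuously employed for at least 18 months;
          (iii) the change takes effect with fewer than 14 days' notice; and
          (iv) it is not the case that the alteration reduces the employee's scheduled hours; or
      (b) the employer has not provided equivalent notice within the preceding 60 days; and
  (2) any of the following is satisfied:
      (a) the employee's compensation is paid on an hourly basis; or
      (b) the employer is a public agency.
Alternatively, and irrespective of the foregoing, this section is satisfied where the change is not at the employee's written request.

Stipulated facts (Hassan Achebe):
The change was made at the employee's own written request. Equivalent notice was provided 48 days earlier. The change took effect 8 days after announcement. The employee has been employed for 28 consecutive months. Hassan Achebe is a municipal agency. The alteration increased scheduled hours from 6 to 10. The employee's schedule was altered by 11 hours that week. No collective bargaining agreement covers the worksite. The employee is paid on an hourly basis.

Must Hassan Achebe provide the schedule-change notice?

(i) no CBA — met.
(ii) tenure ≥ 18 mo. — satisfied.
(iii) < 14 days' notice — holds.
(iv) not (hours reduced) — holds.
(a) = T AND T AND T AND T = true.
(b) no recent notice — fails.
So (1) is satisfied (T OR F).
(a) hourly-paid — holds.
(b) public agency — holds.
So (2) is satisfied (T OR T).
Overall: T AND T → true.
Exception (not employee-requested) — not satisfied.
Result: main true OR exception false → true.

Yes — required.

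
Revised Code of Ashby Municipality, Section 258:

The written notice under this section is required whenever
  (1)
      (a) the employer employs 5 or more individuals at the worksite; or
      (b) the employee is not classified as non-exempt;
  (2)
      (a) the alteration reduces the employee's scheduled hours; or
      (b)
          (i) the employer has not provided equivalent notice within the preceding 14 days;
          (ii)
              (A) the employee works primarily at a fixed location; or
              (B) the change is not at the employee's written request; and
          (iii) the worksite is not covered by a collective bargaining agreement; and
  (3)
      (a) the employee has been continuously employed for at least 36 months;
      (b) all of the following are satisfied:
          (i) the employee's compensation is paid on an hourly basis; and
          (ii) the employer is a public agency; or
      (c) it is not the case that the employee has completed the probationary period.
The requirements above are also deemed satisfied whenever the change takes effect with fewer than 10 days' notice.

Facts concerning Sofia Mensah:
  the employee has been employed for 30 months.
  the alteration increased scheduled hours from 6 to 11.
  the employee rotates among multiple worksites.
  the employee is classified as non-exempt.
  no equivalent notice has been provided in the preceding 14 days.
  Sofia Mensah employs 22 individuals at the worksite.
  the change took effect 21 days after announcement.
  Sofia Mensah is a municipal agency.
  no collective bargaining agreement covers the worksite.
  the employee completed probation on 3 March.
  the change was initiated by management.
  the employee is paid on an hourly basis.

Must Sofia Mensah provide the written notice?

(a) ≥ 5 at site — met.
(b) not (non-exempt) — not satisfied.
(1): T OR F → true.
(a) hours reduced — not met.
(i) no recent notice — holds.
(A) fixed location — not satisfied.
(B) not employee-requested — holds.
So (ii) is satisfied (F OR T).
(iii) no CBA — satisfied.
So (b) is satisfied (T AND T AND T).
So (2) is satisfied (F OR T).
(a) tenure ≥ 36 mo. — not met.
(i) hourly-paid — met.
(ii) public agency — satisfied.
(b) = T AND T = true.
(c) not (past probation) — fails.
So (3) is satisfied (F OR T OR F).
Overall = T AND T AND T = true.
Exception (< 10 days' notice) — not satisfied.
Result: main true OR exception false → true.

Yes — required.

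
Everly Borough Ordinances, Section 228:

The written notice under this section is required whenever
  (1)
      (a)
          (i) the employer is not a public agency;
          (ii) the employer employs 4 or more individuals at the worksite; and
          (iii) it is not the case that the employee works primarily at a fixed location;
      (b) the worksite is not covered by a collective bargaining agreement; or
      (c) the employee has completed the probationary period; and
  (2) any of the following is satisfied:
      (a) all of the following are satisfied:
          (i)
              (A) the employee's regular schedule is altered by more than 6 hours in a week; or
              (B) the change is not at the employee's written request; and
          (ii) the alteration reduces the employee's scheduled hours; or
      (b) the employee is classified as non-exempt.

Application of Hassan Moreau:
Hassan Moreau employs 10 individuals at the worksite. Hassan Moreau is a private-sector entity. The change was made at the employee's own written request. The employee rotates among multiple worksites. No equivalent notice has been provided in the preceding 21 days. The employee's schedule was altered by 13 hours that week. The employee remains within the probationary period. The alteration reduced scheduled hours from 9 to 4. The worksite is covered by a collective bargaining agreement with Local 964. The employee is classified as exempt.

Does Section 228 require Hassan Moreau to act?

Yes — required.

(i) not (public agency) — holds.
(ii) ≥ 4 at site — met.
(iii) not (fixed location) — satisfied.
(a): T AND T AND T → true.
(b) no CBA — not satisfied.
(c) past probation — not satisfied.
(1) = T OR F OR F = true.
(A) schedule shift > 6h — met.
(B) not employee-requested — fails.
(i) = T OR F = true.
(ii) hours reduced — holds.
(a): T AND T → true.
(b) non-exempt — fails.
So (2) is satisfied (T OR F).
Overall = T AND T = true.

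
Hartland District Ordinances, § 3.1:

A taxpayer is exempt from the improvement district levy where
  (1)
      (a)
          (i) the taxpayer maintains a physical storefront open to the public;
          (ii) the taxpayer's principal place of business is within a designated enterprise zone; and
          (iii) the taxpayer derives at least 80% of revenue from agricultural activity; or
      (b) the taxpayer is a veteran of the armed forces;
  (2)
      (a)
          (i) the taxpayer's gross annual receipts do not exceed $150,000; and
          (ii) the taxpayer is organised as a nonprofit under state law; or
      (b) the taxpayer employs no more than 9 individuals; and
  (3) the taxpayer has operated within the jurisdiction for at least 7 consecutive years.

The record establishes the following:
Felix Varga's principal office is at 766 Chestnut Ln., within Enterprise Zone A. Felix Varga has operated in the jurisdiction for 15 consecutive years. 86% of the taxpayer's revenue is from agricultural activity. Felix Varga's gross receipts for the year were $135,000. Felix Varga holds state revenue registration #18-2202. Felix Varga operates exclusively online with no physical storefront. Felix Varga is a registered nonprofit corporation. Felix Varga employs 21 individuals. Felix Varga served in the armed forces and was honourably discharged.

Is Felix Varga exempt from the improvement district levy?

(i) has storefront — fails.
(ii) in enterprise zone — met.
(iii) ≥80% agricultural — holds.
(a) = F AND T AND T = false.
(b) veteran — holds.
So (1) is satisfied (F OR T).
(i) receipts ≤ $150,000 — met.
(ii) nonprofit — holds.
So (a) is satisfied (T AND T).
(b) ≤ 9 employees — not satisfied.
(2) = T OR F = true.
(3) ≥ 7 yrs in jurisdiction — met.
So Overall is satisfied (T AND T AND T).

Yes — exempt.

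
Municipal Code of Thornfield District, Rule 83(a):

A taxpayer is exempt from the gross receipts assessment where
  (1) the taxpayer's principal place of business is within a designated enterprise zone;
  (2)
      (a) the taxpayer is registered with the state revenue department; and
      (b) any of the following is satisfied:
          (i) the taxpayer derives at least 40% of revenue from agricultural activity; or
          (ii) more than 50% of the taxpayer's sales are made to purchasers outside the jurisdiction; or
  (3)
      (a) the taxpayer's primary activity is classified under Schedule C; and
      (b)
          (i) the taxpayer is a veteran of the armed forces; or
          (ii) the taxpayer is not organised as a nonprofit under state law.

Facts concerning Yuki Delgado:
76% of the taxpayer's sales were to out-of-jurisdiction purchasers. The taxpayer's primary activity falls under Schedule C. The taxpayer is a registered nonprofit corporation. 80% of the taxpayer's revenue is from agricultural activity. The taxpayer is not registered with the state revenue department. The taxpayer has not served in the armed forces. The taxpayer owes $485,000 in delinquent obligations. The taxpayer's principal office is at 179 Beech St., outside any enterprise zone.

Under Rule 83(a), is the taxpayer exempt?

(1) in enterprise zone — fails.
(a) state-registered — not satisfied.
(i) ≥40% agricultural — met.
(ii) >50% out-of-jur. sales — met.
(b) = T OR T = true.
(2) = F AND T = false.
(a) Schedule C activity — met.
(i) veteran — not satisfied.
(ii) not (nonprofit) — not met.
So (b) is not satisfied (F OR F).
(3): T AND F → false.
Overall: F OR F OR F → false.

No — not exempt.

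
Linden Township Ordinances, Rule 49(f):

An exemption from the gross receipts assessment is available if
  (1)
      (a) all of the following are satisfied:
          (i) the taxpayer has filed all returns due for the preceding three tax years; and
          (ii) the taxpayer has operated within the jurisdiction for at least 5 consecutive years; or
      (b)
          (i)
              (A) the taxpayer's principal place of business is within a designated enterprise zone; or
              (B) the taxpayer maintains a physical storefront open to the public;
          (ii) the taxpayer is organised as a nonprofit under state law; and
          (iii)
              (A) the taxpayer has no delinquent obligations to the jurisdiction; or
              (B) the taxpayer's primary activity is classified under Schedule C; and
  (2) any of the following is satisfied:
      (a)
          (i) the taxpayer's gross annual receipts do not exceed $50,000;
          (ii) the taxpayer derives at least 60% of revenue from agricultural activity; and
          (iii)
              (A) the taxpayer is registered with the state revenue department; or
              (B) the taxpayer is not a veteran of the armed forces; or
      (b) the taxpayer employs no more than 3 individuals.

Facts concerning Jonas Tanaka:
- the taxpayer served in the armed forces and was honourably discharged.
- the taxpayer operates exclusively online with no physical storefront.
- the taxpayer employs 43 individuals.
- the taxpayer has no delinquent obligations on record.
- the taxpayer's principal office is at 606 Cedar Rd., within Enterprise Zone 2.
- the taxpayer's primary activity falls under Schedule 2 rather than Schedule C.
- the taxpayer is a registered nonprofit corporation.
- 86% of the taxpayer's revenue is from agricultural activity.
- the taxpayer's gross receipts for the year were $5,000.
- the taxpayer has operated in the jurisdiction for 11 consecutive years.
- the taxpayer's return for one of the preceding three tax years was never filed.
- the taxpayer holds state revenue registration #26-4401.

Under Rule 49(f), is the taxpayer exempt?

(i) returns current — not satisfied.
(ii) ≥ 5 yrs in jurisdiction — satisfied.
(a): F AND T → false.
(A) in enterprise zone — holds.
(B) has storefront — not satisfied.
(i): T OR F → true.
(ii) nonprofit — holds.
(A) no delinquency — holds.
(B) Schedule C activity — fails.
(iii): T OR F → true.
So (b) is satisfied (T AND T AND T).
So (1) is satisfied (F OR T).
(i) receipts ≤ $50,000 — met.
(ii) ≥60% agricultural — satisfied.
(A) state-registered — satisfied.
(B) not (veteran) — not satisfied.
So (iii) is satisfied (T OR F).
(a): T AND T AND T → true.
(b) ≤ 3 employees — fails.
(2): T OR F → true.
Overall = T AND T = true.

Yes — exempt.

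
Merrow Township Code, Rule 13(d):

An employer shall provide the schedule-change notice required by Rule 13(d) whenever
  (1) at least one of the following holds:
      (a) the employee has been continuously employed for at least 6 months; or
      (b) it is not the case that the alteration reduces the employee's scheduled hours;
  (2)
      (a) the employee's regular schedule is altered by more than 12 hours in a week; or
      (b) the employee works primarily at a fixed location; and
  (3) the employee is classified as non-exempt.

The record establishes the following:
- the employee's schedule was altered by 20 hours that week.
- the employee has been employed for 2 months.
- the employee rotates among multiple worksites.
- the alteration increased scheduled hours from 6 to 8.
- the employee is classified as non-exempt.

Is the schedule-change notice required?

(a) tenure ≥ 6 mo. — not met.
(b) not (hours reduced) — met.
(1) = F OR T = true.
(a) schedule shift > 12h — met.
(b) fixed location — not met.
(2): T OR F → true.
(3) non-exempt — met.
Overall: T AND T AND T → true.

Yes — required.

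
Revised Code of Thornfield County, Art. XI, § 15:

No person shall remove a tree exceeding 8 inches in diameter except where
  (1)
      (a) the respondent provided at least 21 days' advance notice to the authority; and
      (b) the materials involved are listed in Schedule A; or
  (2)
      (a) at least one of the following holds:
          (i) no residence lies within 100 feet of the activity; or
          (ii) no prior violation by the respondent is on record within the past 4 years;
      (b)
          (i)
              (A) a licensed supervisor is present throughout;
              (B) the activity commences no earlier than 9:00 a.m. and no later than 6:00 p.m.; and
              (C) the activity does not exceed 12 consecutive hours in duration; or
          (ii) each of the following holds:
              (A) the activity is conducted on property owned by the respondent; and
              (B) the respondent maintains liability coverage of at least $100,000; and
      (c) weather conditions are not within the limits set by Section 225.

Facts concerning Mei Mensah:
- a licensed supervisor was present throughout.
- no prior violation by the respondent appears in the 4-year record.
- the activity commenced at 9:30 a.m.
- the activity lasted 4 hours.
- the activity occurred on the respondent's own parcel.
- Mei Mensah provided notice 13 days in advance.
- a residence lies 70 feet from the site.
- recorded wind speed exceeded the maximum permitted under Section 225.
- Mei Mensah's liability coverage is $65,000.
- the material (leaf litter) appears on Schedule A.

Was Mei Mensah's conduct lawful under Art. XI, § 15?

Yes — lawful.

(a) ≥21 days' notice — not met.
(b) Schedule A material — satisfied.
So (1) is not satisfied (F AND T).
(i) no residence in 100 ft — not met.
(ii) no prior violation — satisfied.
(a) = F OR T = true.
(A) supervisor present — satisfied.
(B) start within hours — holds.
(C) ≤ 12 hrs duration — holds.
(i): T AND T AND T → true.
(A) own property — holds.
(B) coverage ≥ $100,000 — fails.
So (ii) is not satisfied (T AND F).
(b) = T OR F = true.
(c) not (weather ok) — holds.
(2): T AND T AND T → true.
Overall = F OR T = true.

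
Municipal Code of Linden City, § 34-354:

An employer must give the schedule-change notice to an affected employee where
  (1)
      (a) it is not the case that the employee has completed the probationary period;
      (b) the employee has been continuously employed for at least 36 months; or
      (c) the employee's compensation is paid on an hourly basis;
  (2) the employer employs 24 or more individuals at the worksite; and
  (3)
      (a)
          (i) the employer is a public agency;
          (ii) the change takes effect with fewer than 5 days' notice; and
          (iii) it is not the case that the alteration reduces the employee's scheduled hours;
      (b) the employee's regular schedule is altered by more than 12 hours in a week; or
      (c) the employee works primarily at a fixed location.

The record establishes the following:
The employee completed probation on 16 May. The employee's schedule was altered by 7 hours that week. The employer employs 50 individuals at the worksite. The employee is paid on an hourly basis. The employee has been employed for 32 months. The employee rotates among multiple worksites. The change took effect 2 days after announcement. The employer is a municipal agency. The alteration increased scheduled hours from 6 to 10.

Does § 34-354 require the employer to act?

Yes — required.

(a) not (past probation) — not satisfied.
(b) tenure ≥ 36 mo. — not met.
(c) hourly-paid — met.
(1): F OR F OR T → true.
(2) ≥ 24 at site — satisfied.
(i) public agency — satisfied.
(ii) < 5 days' notice — met.
(iii) not (hours reduced) — satisfied.
(a) = T AND T AND T = true.
(b) schedule shift > 12h — not satisfied.
(c) fixed location — not satisfied.
(3) = T OR F OR F = true.
So Overall is satisfied (T AND T AND T).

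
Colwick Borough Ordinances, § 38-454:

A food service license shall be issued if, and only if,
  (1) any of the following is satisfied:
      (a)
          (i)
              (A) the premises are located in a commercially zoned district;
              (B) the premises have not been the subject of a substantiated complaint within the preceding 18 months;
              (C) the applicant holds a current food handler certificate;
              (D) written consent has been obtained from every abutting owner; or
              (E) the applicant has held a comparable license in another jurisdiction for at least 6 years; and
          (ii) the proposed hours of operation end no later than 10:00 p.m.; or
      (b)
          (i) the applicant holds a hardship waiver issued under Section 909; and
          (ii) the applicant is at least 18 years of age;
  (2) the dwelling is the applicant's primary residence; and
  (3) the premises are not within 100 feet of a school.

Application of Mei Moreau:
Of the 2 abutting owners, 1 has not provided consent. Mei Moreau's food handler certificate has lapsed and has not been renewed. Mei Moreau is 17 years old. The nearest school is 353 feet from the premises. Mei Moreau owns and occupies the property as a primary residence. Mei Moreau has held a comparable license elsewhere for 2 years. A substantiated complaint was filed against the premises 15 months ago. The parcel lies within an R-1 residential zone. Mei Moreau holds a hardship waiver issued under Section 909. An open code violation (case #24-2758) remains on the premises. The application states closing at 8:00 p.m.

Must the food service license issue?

No — denied.

(A) commercially zoned — fails.
(B) no complaint in 18 mo. — fails.
(C) food handler cert. — not satisfied.
(D) all abutters consent — not met.
(E) prior license ≥ 6 yr — not satisfied.
(i): F OR F OR F OR F OR F → false.
(ii) closes by 10 p.m. — holds.
(a): F AND T → false.
(i) hardship waiver — met.
(ii) age ≥ 18 — not met.
So (b) is not satisfied (T AND F).
(1): F OR F → false.
(2) primary residence — holds.
(3) ≥100 ft from school — satisfied.
Overall: F AND T AND T → false.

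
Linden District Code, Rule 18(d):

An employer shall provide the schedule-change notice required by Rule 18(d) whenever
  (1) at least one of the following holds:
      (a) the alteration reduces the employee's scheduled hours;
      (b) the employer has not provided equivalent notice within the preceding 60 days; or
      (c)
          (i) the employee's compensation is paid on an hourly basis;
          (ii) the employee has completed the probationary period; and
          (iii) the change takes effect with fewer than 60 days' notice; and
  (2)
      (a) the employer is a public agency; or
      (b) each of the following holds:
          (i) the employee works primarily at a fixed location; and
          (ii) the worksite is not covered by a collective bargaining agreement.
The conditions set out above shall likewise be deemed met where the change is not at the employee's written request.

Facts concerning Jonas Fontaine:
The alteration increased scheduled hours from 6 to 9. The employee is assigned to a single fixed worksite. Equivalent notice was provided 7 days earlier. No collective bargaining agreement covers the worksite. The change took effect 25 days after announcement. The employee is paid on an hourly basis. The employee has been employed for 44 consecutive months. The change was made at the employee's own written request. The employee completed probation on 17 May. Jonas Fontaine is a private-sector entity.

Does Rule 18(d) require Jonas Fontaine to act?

(a) hours reduced — fails.
(b) no recent notice — fails.
(i) hourly-paid — satisfied.
(ii) past probation — satisfied.
(iii) < 60 days' notice — satisfied.
(c): T AND T AND T → true.
(1): F OR F OR T → true.
(a) public agency — not met.
(i) fixed location — holds.
(ii) no CBA — holds.
(b): T AND T → true.
(2) = F OR T = true.
Overall: T AND T → true.
Exception (not employee-requested) — not satisfied.
Result: main true OR exception false → true.

Yes — required.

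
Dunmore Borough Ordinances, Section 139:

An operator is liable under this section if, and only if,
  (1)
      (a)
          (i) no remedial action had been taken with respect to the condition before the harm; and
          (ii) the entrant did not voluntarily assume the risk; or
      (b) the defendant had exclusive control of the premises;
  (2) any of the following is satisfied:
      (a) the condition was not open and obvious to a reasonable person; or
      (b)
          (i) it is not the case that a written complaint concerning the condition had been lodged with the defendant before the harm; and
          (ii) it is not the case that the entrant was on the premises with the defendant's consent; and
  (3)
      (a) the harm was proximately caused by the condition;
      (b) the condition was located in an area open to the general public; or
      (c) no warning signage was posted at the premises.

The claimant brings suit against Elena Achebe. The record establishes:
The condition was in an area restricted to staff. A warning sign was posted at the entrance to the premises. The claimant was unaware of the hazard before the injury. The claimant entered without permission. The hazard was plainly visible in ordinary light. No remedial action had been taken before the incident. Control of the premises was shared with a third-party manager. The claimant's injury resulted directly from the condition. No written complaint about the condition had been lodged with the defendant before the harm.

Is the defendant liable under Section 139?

Yes — liable.

(i) no remedial action — satisfied.
(ii) no assumed risk — holds.
(a): T AND T → true.
(b) exclusive control — not satisfied.
(1): T OR F → true.
(a) not open/obvious — fails.
(i) not (complaint lodged) — holds.
(ii) not (consent to enter) — holds.
(b) = T AND T = true.
(2) = F OR T = true.
(a) proximate cause — met.
(b) public area — fails.
(c) no signage posted — fails.
(3): T OR F OR F → true.
So Overall is satisfied (T AND T AND T).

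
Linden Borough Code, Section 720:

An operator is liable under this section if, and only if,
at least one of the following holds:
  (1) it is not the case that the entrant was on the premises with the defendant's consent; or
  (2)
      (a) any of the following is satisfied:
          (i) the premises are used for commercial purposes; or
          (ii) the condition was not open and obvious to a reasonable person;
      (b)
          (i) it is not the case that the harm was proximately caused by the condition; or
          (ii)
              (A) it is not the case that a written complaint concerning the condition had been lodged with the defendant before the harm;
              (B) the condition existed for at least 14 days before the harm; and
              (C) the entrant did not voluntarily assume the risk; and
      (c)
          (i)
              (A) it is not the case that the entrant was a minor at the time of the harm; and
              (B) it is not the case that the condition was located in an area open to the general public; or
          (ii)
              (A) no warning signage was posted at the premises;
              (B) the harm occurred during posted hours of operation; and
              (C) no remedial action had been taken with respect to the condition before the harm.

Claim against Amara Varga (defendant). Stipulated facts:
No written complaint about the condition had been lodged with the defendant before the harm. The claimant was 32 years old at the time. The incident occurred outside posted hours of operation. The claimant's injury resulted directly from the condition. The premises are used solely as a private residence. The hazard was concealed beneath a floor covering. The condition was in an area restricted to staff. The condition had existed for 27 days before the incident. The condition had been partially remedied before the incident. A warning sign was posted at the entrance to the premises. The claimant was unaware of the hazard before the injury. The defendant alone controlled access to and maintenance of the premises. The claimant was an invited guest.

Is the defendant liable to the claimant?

(1) not (consent to enter) — not met.
(i) commercial use — not met.
(ii) not open/obvious — satisfied.
So (a) is satisfied (F OR T).
(i) not (proximate cause) — not satisfied.
(A) not (complaint lodged) — met.
(B) condition ≥14 days old — holds.
(C) no assumed risk — satisfied.
(ii): T AND T AND T → true.
(b): F OR T → true.
(A) not (entrant a minor) — met.
(B) not (public area) — holds.
So (i) is satisfied (T AND T).
(A) no signage posted — not satisfied.
(B) during posted hours — not satisfied.
(C) no remedial action — fails.
So (ii) is not satisfied (F AND F AND F).
So (c) is satisfied (T OR F).
(2) = T AND T AND T = true.
So Overall is satisfied (F OR T).

Yes — liable.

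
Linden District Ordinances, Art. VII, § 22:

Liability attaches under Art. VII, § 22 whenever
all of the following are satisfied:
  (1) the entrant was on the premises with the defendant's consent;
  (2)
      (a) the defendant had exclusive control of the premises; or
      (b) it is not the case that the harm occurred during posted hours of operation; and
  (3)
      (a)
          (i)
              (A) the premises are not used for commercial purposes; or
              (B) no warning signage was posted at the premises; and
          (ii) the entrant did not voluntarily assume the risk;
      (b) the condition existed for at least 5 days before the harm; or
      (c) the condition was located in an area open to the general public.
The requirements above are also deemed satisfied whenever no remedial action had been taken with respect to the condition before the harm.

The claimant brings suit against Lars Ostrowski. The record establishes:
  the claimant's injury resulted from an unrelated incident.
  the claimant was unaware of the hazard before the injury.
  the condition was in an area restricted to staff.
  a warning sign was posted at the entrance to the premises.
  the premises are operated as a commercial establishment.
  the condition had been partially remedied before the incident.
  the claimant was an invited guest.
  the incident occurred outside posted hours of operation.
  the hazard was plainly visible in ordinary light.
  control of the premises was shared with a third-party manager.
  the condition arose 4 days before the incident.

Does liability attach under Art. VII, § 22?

(1) consent to enter — satisfied.
(a) exclusive control — not satisfied.
(b) not (during posted hours) — holds.
So (2) is satisfied (F OR T).
(A) not (commercial use) — not satisfied.
(B) no signage posted — fails.
(i): F OR F → false.
(ii) no assumed risk — holds.
(a): F AND T → false.
(b) condition ≥5 days old — fails.
(c) public area — not met.
So (3) is not satisfied (F OR F OR F).
Overall = T AND T AND F = false.
Exception (no remedial action) — not satisfied.
Result: main false OR exception false → false.

No — not liable.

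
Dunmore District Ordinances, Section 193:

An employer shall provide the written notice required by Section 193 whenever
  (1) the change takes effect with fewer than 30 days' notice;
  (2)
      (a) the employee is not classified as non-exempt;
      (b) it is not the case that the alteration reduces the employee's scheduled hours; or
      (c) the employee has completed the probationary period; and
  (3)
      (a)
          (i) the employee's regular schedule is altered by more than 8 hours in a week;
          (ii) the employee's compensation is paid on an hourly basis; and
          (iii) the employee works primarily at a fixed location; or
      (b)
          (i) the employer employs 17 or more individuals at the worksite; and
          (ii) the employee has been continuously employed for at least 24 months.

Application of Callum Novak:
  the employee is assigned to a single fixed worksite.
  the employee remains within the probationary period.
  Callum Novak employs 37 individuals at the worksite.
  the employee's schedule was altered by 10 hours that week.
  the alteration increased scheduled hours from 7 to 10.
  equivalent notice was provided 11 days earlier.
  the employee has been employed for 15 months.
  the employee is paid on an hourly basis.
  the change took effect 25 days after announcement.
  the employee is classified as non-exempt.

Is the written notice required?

Yes — required.

(1) < 30 days' notice — holds.
(a) not (non-exempt) — fails.
(b) not (hours reduced) — satisfied.
(c) past probation — not satisfied.
(2) = F OR T OR F = true.
(i) schedule shift > 8h — met.
(ii) hourly-paid — met.
(iii) fixed location — met.
(a): T AND T AND T → true.
(i) ≥ 17 at site — met.
(ii) tenure ≥ 24 mo. — fails.
(b) = T AND F = false.
(3) = T OR F = true.
So Overall is satisfied (T AND T AND T).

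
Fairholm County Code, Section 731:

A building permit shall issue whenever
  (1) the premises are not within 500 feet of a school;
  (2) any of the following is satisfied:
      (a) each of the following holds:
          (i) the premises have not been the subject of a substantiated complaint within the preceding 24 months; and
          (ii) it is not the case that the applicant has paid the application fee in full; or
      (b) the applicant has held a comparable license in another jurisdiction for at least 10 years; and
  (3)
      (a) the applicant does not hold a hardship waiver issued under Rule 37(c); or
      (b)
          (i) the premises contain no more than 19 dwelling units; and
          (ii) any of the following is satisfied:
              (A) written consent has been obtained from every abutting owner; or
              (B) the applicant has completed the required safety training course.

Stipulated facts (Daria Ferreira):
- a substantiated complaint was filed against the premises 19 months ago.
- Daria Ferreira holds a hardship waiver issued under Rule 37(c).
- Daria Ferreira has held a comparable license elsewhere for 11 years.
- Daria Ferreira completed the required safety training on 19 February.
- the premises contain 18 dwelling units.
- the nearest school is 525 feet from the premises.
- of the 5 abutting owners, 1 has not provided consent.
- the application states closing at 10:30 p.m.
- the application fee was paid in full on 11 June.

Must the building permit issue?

Yes — granted.

(1) ≥500 ft from school — met.
(i) no complaint in 24 mo. — not met.
(ii) not (fee paid) — not met.
(a): F AND F → false.
(b) prior license ≥ 10 yr — satisfied.
(2) = F OR T = true.
(a) not (hardship waiver) — not satisfied.
(i) ≤ 19 units — met.
(A) all abutters consent — fails.
(B) safety training — met.
(ii) = F OR T = true.
(b): T AND T → true.
(3): F OR T → true.
Overall = T AND T AND T = true.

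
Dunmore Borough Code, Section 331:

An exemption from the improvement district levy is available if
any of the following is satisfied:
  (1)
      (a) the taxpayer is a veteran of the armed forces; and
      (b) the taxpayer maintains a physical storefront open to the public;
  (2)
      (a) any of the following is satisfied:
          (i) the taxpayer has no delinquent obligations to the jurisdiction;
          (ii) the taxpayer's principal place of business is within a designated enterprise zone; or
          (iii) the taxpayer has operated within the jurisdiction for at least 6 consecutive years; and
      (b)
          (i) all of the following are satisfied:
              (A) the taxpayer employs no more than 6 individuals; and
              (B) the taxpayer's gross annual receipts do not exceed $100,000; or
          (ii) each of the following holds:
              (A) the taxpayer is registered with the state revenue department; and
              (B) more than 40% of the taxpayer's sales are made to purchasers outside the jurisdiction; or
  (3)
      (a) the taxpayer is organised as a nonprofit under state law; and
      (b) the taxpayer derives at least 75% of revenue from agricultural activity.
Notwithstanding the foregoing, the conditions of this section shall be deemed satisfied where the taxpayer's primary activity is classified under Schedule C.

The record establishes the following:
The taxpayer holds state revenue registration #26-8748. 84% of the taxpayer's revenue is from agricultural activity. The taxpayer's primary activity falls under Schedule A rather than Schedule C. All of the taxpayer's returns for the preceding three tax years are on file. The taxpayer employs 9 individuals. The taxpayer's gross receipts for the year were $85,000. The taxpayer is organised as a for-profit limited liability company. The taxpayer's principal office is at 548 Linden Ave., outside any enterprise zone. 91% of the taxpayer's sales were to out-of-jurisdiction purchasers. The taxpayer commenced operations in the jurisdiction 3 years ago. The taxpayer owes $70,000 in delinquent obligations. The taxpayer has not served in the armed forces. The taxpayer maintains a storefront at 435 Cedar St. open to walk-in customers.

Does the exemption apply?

(a) veteran — not satisfied.
(b) has storefront — satisfied.
(1) = F AND T = false.
(i) no delinquency — fails.
(ii) in enterprise zone — not satisfied.
(iii) ≥ 6 yrs in jurisdiction — not met.
(a): F OR F OR F → false.
(A) ≤ 6 employees — not met.
(B) receipts ≤ $100,000 — satisfied.
(i): F AND T → false.
(A) state-registered — met.
(B) >40% out-of-jur. sales — satisfied.
(ii) = T AND T = true.
So (b) is satisfied (F OR T).
(2): F AND T → false.
(a) nonprofit — fails.
(b) ≥75% agricultural — met.
So (3) is not satisfied (F AND T).
Overall: F OR F OR F → false.
Exception (Schedule C activity) — not satisfied.
Result: main false OR exception false → false.

No — not exempt.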